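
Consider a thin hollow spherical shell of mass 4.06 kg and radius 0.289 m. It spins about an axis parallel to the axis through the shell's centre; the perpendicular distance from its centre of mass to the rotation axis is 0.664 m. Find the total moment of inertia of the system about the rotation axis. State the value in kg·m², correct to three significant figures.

2.02

I_cm = (2/3)MR² = (2/3)(4.06)(0.289)² = 0.22606 kg·m²; centre at d = 0.664 m, so the parallel axis theorem gives I = 0.22606 + (4.06)(0.664)² = 2.0161 kg·m².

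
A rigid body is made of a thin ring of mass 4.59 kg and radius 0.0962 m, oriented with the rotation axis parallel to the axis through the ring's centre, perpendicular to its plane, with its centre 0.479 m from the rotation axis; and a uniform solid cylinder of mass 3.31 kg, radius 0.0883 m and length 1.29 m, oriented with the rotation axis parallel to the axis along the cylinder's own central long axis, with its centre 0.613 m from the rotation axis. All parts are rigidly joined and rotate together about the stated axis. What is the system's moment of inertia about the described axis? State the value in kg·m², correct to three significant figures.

Thin ring: I_cm = MR² = (4.59)(0.0962)² = 0.042478 kg·m²; centre at d = 0.479 m, so the parallel axis theorem gives I = 0.042478 + (4.59)(0.479)² = 1.0956 kg·m².
Solid cylinder: I_cm = (1/2)MR² = (1/2)(3.31)(0.0883)² = 0.012904 kg·m²; centre at d = 0.613 m, so the parallel axis theorem gives I = 0.012904 + (3.31)(0.613)² = 1.2567 kg·m².
Total I = 1.0956 + 1.2567 = 2.3523 kg·m².

2.35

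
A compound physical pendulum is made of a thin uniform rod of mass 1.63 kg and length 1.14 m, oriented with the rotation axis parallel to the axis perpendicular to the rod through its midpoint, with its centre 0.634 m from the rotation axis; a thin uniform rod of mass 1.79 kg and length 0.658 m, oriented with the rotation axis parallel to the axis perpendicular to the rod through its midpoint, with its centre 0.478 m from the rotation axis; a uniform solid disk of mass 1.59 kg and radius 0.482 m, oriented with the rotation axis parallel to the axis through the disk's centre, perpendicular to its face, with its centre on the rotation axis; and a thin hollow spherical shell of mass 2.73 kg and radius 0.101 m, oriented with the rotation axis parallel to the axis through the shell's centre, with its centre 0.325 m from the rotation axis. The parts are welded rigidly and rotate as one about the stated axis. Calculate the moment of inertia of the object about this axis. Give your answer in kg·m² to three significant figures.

1.80

Thin rod: I_cm = (1/12)ML² = (1/12)(1.63)(1.14)² = 0.17653 kg·m²; centre at d = 0.634 m, so the parallel axis theorem gives I = 0.17653 + (1.63)(0.634)² = 0.83172 kg·m².
Thin rod: I_cm = (1/12)ML² = (1/12)(1.79)(0.658)² = 0.064584 kg·m²; centre at d = 0.478 m, so the parallel axis theorem gives I = 0.064584 + (1.79)(0.478)² = 0.47357 kg·m².
Solid disk: I_cm = (1/2)MR² = (1/2)(1.59)(0.482)² = 0.1847 kg·m²; axis through the centre, so I = 0.1847 kg·m².
Spherical shell: I_cm = (2/3)MR² = (2/3)(2.73)(0.101)² = 0.018566 kg·m²; centre at d = 0.325 m, so the parallel axis theorem gives I = 0.018566 + (2.73)(0.325)² = 0.30692 kg·m².
Total I = 0.83172 + 0.47357 + 0.1847 + 0.30692 = 1.7969 kg·m².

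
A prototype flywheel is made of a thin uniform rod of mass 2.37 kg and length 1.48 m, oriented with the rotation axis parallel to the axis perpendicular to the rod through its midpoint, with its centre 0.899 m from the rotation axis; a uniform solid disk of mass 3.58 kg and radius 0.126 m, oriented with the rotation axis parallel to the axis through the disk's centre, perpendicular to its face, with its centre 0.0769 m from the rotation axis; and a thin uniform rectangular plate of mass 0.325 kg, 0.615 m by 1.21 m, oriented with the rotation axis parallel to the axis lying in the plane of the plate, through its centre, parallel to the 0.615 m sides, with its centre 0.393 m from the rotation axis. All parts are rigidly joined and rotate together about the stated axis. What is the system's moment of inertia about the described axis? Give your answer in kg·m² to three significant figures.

2.49

Thin rod: I_cm = (1/12)ML² = (1/12)(2.37)(1.48)² = 0.4326 kg·m²; centre at d = 0.899 m, so I = I_cm + Md² gives I = 0.4326 + (2.37)(0.899)² = 2.348 kg·m².
Solid disk: I_cm = (1/2)MR² = (1/2)(3.58)(0.126)² = 0.028418 kg·m²; centre at d = 0.0769 m, so I = I_cm + Md² gives I = 0.028418 + (3.58)(0.0769)² = 0.049589 kg·m².
Rectangular plate: I_cm = (1/12)Mb² = (1/12)(0.325)(1.21)² = 0.039653 kg·m²; centre at d = 0.393 m, so I = I_cm + Md² gives I = 0.039653 + (0.325)(0.393)² = 0.089849 kg·m².
Total I = 2.348 + 0.049589 + 0.089849 = 2.4875 kg·m².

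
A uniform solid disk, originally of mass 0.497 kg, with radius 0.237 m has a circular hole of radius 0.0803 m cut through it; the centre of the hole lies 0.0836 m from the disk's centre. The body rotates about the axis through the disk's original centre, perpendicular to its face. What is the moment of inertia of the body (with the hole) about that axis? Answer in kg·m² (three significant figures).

Unpierced body about its centre: I₀ = (1/2)MR² = (1/2)(0.497)(0.237)² = 0.013958 kg·m².
The removed disk has mass m = M·(r/R)² = (0.497)(0.0803/0.237)² = 0.057055 kg (same uniform areal density).
Its moment of inertia about the rotation axis (parallel-axis theorem): I_hole = (1/2)mr² + md² = (1/2)(0.057055)(0.0803)² + (0.057055)(0.0836)² = 0.0005827 kg·m².
Treating the hole as negative mass, I = I₀ − I_hole = 0.013958 − 0.0005827 = 0.013375 kg·m².

0.0134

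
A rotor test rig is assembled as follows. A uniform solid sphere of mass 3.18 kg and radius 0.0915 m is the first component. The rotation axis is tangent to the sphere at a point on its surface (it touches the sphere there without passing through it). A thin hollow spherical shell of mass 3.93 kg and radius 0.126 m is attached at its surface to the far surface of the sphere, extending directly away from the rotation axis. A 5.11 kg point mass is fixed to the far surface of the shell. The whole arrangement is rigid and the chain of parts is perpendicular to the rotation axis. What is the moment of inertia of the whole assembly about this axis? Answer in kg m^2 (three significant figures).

Solid sphere: I_cm = (2/5)MR² = (2/5)(3.18)(0.0915)² = 0.01065 kg m^2; centre at d = 0.0915 m, so I = I_cm + Md² gives I = 0.01065 + (3.18)(0.0915)² = 0.037273 kg m^2.
Spherical shell: I_cm = (2/3)MR² = (2/3)(3.93)(0.126)² = 0.041595 kg m^2; centre at d = 0.0915 + 0.0915 + 0.126 = 0.309 m, so I = I_cm + Md² gives I = 0.041595 + (3.93)(0.309)² = 0.41684 kg m^2.
Point mass: I_cm = 0; centre at d = 0.0915 + 0.0915 + 0.126 + 0.126 = 0.435 m, so I = I_cm + Md² gives I = 0 + (5.11)(0.435)² = 0.96694 kg m^2.
Total I = 0.037273 + 0.41684 + 0.96694 = 1.421 kg m^2.

1.42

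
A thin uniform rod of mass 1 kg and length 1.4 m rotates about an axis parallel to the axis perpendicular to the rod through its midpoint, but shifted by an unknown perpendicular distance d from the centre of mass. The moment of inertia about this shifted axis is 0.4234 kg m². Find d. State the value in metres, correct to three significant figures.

About the centre-of-mass axis, I_cm = (1/12)ML² = (1/12)(1)(1.4)² = 0.16333 kg m².
Parallel axis theorem: I = I_cm + Md², so Md² = 0.4234 − 0.16333 = 0.26007 kg m².
d = √(0.26007 / 1) = 0.50997 m.

0.510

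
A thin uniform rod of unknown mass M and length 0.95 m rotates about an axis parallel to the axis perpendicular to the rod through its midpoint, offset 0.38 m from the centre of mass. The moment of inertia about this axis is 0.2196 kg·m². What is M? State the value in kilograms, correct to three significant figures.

I = I_cm + Md² = (1/12)ML² + Md² = M·[0.0833333·(0.95)² + (0.38)²] = M·0.21961.
So M = 0.2196 / 0.21961 = 0.99996 kg.

1.00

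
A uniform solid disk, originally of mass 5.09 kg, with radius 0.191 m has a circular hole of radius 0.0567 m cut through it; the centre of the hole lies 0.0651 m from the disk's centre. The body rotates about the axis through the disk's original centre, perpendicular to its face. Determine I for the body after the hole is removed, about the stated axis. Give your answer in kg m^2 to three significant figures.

Unpierced body about its centre: I₀ = (1/2)MR² = (1/2)(5.09)(0.191)² = 0.092844 kg m^2.
The removed disk has mass m = M·(r/R)² = (5.09)(0.0567/0.191)² = 0.44856 kg (same uniform areal density).
Its moment of inertia about the rotation axis (parallel-axis theorem): I_hole = (1/2)mr² + md² = (1/2)(0.44856)(0.0567)² + (0.44856)(0.0651)² = 0.002622 kg m^2.
Treating the hole as negative mass, I = I₀ − I_hole = 0.092844 − 0.002622 = 0.090222 kg m^2.

0.0902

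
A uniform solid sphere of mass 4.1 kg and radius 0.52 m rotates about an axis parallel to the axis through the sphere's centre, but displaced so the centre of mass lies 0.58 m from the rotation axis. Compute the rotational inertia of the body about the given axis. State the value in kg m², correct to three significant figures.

1.82

I_cm = (2/5)MR² = (2/5)(4.1)(0.52)² = 0.44346 kg m²; centre at d = 0.58 m, so I = I_cm + Md² gives I = 0.44346 + (4.1)(0.58)² = 1.8227 kg m².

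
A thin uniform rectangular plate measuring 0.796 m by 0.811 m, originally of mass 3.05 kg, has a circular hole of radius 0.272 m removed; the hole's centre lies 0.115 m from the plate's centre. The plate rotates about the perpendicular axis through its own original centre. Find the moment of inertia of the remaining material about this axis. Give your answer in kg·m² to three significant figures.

Unpierced body about its centre: I₀ = (1/12)M(a²+b²) = (1/12)(3.05)[(0.796)² + (0.811)²] = 0.32821 kg·m².
The removed disk has mass m = M·πr²/(ab) = (3.05)·π(0.272)²/(0.796·0.811) = 1.0981 kg (same uniform areal density).
Its moment of inertia about the rotation axis (parallel-axis theorem): I_hole = (1/2)mr² + md² = (1/2)(1.0981)(0.272)² + (1.0981)(0.115)² = 0.055145 kg·m².
Treating the hole as negative mass, I = I₀ − I_hole = 0.32821 − 0.055145 = 0.27307 kg·m².

0.273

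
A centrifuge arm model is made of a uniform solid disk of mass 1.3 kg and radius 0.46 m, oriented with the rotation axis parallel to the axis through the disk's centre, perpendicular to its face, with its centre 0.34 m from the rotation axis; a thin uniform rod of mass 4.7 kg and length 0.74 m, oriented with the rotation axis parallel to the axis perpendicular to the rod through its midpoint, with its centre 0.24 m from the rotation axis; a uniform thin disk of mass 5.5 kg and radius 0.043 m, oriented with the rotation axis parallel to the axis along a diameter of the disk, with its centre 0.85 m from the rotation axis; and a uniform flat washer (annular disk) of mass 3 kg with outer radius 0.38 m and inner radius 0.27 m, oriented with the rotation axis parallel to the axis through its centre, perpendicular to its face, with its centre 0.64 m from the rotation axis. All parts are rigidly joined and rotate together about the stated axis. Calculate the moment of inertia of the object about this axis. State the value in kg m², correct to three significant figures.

6.30

Solid disk: I_cm = (1/2)MR² = (1/2)(1.3)(0.46)² = 0.13754 kg m²; centre at d = 0.34 m, so I = I_cm + Md² gives I = 0.13754 + (1.3)(0.34)² = 0.28782 kg m².
Thin rod: I_cm = (1/12)ML² = (1/12)(4.7)(0.74)² = 0.21448 kg m²; centre at d = 0.24 m, so I = I_cm + Md² gives I = 0.21448 + (4.7)(0.24)² = 0.4852 kg m².
Thin disk: I_cm = (1/4)MR² = (1/4)(5.5)(0.043)² = 0.0025424 kg m²; centre at d = 0.85 m, so I = I_cm + Md² gives I = 0.0025424 + (5.5)(0.85)² = 3.9763 kg m².
Annular disk: I_cm = (1/2)M(R²+r²) = (1/2)(3)[(0.38)² + (0.27)²] = 0.32595 kg m²; centre at d = 0.64 m, so I = I_cm + Md² gives I = 0.32595 + (3)(0.64)² = 1.5548 kg m².
Total I = 0.28782 + 0.4852 + 3.9763 + 1.5548 = 6.3041 kg m².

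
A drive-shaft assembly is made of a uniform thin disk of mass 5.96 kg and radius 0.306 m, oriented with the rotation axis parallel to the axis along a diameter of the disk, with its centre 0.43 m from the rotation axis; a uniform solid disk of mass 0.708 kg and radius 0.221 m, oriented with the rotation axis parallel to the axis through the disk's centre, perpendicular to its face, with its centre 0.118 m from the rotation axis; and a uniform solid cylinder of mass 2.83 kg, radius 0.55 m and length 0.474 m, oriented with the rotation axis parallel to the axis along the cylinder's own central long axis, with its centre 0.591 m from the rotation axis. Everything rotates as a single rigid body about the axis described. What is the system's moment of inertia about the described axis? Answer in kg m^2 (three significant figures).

2.69

Thin disk: I_cm = (1/4)MR² = (1/4)(5.96)(0.306)² = 0.13952 kg m^2; centre at d = 0.43 m, so I = I_cm + Md² gives I = 0.13952 + (5.96)(0.43)² = 1.2415 kg m^2.
Solid disk: I_cm = (1/2)MR² = (1/2)(0.708)(0.221)² = 0.01729 kg m^2; centre at d = 0.118 m, so I = I_cm + Md² gives I = 0.01729 + (0.708)(0.118)² = 0.027148 kg m^2.
Solid cylinder: I_cm = (1/2)MR² = (1/2)(2.83)(0.55)² = 0.42804 kg m^2; centre at d = 0.591 m, so I = I_cm + Md² gives I = 0.42804 + (2.83)(0.591)² = 1.4165 kg m^2.
Total I = 1.2415 + 0.027148 + 1.4165 = 2.6852 kg m^2.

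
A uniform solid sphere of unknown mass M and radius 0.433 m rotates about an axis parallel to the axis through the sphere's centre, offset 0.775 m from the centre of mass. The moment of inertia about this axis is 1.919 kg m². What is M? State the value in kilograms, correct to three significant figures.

2.84

I = I_cm + Md² = (2/5)MR² + Md² = M·[0.4·(0.433)² + (0.775)²] = M·0.67562.
So M = 1.919 / 0.67562 = 2.8404 kg.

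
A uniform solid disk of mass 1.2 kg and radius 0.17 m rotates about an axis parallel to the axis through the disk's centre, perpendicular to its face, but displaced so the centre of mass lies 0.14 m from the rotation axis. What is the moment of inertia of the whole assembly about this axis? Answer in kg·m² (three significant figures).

I_cm = (1/2)MR² = (1/2)(1.2)(0.17)² = 0.01734 kg·m²; centre at d = 0.14 m, so the parallel axis theorem gives I = 0.01734 + (1.2)(0.14)² = 0.04086 kg·m².

0.0409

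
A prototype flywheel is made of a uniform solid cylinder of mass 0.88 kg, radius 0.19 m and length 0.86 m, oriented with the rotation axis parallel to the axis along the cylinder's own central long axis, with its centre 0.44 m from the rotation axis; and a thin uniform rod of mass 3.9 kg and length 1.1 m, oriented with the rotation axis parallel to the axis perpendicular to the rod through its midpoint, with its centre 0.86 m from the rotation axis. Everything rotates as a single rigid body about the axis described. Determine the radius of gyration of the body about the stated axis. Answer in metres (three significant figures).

Solid cylinder: I_cm = (1/2)MR² = (1/2)(0.88)(0.19)² = 0.015884 kg·m²; centre at d = 0.44 m, so the parallel axis theorem gives I = 0.015884 + (0.88)(0.44)² = 0.18625 kg·m².
Thin rod: I_cm = (1/12)ML² = (1/12)(3.9)(1.1)² = 0.39325 kg·m²; centre at d = 0.86 m, so the parallel axis theorem gives I = 0.39325 + (3.9)(0.86)² = 3.2777 kg·m².
Total I = 3.4639 kg·m²; total mass M = 4.78 kg.
k = √(I/M) = √(3.4639/4.78) = 0.85128 m.

0.851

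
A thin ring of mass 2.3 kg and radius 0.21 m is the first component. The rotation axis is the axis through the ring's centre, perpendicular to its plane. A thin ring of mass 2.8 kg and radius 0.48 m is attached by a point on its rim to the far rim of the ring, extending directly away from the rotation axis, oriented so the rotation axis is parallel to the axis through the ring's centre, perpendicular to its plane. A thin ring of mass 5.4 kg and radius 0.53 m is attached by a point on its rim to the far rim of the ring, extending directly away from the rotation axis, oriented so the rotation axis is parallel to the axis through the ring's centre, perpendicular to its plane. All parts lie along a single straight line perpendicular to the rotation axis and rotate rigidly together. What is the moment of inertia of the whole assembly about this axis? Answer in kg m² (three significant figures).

19.2

Thin ring: I_cm = MR² = (2.3)(0.21)² = 0.10143 kg m²; axis through the centre, so I = 0.10143 kg m².
Thin ring: I_cm = MR² = (2.8)(0.48)² = 0.64512 kg m²; centre at d = 0.21 + 0.48 = 0.69 m, so I = I_cm + Md² gives I = 0.64512 + (2.8)(0.69)² = 1.9782 kg m².
Thin ring: I_cm = MR² = (5.4)(0.53)² = 1.5169 kg m²; centre at d = 0.21 + 0.48 + 0.48 + 0.53 = 1.7 m, so I = I_cm + Md² gives I = 1.5169 + (5.4)(1.7)² = 17.123 kg m².
Total I = 0.10143 + 1.9782 + 17.123 = 19.202 kg m².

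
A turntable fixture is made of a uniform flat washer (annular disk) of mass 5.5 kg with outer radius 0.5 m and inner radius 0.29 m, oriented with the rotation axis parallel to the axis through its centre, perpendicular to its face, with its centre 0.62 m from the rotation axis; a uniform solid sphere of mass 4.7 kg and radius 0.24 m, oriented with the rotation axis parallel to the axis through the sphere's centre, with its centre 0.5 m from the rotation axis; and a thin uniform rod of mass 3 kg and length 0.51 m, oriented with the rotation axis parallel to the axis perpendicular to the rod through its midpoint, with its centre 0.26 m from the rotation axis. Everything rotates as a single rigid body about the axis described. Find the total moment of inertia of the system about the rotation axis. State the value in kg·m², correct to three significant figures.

4.58

Annular disk: I_cm = (1/2)M(R²+r²) = (1/2)(5.5)[(0.5)² + (0.29)²] = 0.91878 kg·m²; centre at d = 0.62 m, so the parallel axis theorem gives I = 0.91878 + (5.5)(0.62)² = 3.033 kg·m².
Solid sphere: I_cm = (2/5)MR² = (2/5)(4.7)(0.24)² = 0.10829 kg·m²; centre at d = 0.5 m, so the parallel axis theorem gives I = 0.10829 + (4.7)(0.5)² = 1.2833 kg·m².
Thin rod: I_cm = (1/12)ML² = (1/12)(3)(0.51)² = 0.065025 kg·m²; centre at d = 0.26 m, so the parallel axis theorem gives I = 0.065025 + (3)(0.26)² = 0.26783 kg·m².
Total I = 3.033 + 1.2833 + 0.26783 = 4.5841 kg·m².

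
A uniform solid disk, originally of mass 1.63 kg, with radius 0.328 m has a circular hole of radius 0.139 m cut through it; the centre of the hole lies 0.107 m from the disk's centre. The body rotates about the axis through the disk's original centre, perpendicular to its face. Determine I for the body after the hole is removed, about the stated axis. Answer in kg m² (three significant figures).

0.0815

Unpierced body about its centre: I₀ = (1/2)MR² = (1/2)(1.63)(0.328)² = 0.087681 kg m².
The removed disk has mass m = M·(r/R)² = (1.63)(0.139/0.328)² = 0.29273 kg (same uniform areal density).
Its moment of inertia about the rotation axis (parallel-axis theorem): I_hole = (1/2)mr² + md² = (1/2)(0.29273)(0.139)² + (0.29273)(0.107)² = 0.0061794 kg m².
Treating the hole as negative mass, I = I₀ − I_hole = 0.087681 − 0.0061794 = 0.081502 kg m².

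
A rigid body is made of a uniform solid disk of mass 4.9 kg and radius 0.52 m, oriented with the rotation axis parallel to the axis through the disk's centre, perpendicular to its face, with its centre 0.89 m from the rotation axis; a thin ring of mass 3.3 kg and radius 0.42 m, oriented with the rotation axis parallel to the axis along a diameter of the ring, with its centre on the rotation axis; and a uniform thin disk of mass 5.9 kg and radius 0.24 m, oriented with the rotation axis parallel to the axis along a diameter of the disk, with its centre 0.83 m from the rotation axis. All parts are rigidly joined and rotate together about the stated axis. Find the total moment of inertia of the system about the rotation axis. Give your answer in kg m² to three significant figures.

Solid disk: I_cm = (1/2)MR² = (1/2)(4.9)(0.52)² = 0.66248 kg m²; centre at d = 0.89 m, so I = I_cm + Md² gives I = 0.66248 + (4.9)(0.89)² = 4.5438 kg m².
Thin ring: I_cm = (1/2)MR² = (1/2)(3.3)(0.42)² = 0.29106 kg m²; axis through the centre, so I = 0.29106 kg m².
Thin disk: I_cm = (1/4)MR² = (1/4)(5.9)(0.24)² = 0.08496 kg m²; centre at d = 0.83 m, so I = I_cm + Md² gives I = 0.08496 + (5.9)(0.83)² = 4.1495 kg m².
Total I = 4.5438 + 0.29106 + 4.1495 = 8.9843 kg m².

8.98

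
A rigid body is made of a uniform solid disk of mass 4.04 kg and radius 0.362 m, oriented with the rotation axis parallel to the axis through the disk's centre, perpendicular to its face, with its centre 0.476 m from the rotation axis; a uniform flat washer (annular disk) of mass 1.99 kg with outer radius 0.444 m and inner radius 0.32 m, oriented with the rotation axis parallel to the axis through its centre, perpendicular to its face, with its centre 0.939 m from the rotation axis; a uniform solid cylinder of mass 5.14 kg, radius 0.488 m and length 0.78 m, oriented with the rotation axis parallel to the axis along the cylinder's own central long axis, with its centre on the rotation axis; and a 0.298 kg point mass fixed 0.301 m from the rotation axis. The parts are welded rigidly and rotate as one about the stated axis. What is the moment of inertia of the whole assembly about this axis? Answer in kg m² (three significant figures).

Solid disk: I_cm = (1/2)MR² = (1/2)(4.04)(0.362)² = 0.26471 kg m²; centre at d = 0.476 m, so I = I_cm + Md² gives I = 0.26471 + (4.04)(0.476)² = 1.1801 kg m².
Annular disk: I_cm = (1/2)M(R²+r²) = (1/2)(1.99)[(0.444)² + (0.32)²] = 0.29804 kg m²; centre at d = 0.939 m, so I = I_cm + Md² gives I = 0.29804 + (1.99)(0.939)² = 2.0527 kg m².
Solid cylinder: I_cm = (1/2)MR² = (1/2)(5.14)(0.488)² = 0.61203 kg m²; axis through the centre, so I = 0.61203 kg m².
Point mass: I_cm = 0; centre at d = 0.301 m, so I = I_cm + Md² gives I = 0 + (0.298)(0.301)² = 0.026999 kg m².
Total I = 1.1801 + 2.0527 + 0.61203 + 0.026999 = 3.8718 kg m².

3.87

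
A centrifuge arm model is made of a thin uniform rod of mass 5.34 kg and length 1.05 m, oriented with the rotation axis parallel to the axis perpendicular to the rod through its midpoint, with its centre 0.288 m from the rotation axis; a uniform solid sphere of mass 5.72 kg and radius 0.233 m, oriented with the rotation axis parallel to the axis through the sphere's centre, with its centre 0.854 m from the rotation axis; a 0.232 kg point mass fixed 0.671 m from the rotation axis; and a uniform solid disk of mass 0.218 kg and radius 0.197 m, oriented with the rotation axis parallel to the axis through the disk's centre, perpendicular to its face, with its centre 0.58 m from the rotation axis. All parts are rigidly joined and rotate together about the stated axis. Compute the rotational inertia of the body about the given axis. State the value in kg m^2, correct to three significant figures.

5.41

Thin rod: I_cm = (1/12)ML² = (1/12)(5.34)(1.05)² = 0.49061 kg m^2; centre at d = 0.288 m, so I = I_cm + Md² gives I = 0.49061 + (5.34)(0.288)² = 0.93353 kg m^2.
Solid sphere: I_cm = (2/5)MR² = (2/5)(5.72)(0.233)² = 0.12421 kg m^2; centre at d = 0.854 m, so I = I_cm + Md² gives I = 0.12421 + (5.72)(0.854)² = 4.2959 kg m^2.
Point mass: I_cm = 0; centre at d = 0.671 m, so I = I_cm + Md² gives I = 0 + (0.232)(0.671)² = 0.10446 kg m^2.
Solid disk: I_cm = (1/2)MR² = (1/2)(0.218)(0.197)² = 0.0042302 kg m^2; centre at d = 0.58 m, so I = I_cm + Md² gives I = 0.0042302 + (0.218)(0.58)² = 0.077565 kg m^2.
Total I = 0.93353 + 4.2959 + 0.10446 + 0.077565 = 5.4115 kg m^2.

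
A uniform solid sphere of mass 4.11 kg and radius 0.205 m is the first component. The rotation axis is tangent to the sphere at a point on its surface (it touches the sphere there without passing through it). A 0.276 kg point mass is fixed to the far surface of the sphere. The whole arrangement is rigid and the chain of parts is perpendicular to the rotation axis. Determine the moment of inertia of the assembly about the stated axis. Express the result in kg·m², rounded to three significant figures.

0.288

Solid sphere: I_cm = (2/5)MR² = (2/5)(4.11)(0.205)² = 0.069089 kg·m²; centre at d = 0.205 m, so the parallel axis theorem gives I = 0.069089 + (4.11)(0.205)² = 0.24181 kg·m².
Point mass: I_cm = 0; centre at d = 0.205 + 0.205 = 0.41 m, so the parallel axis theorem gives I = 0 + (0.276)(0.41)² = 0.046396 kg·m².
Total I = 0.24181 + 0.046396 = 0.28821 kg·m².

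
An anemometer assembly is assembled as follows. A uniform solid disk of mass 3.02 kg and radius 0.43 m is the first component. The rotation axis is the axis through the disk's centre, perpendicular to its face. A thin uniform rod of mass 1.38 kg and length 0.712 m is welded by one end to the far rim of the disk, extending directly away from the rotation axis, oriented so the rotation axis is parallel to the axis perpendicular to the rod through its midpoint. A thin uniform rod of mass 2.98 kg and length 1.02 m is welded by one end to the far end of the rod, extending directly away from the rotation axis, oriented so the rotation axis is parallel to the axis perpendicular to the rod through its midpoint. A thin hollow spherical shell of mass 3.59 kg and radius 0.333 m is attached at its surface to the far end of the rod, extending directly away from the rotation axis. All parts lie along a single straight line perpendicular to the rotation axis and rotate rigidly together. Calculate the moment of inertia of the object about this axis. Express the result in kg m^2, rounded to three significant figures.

32.2

Solid disk: I_cm = (1/2)MR² = (1/2)(3.02)(0.43)² = 0.2792 kg m^2; axis through the centre, so I = 0.2792 kg m^2.
Thin rod: I_cm = (1/12)ML² = (1/12)(1.38)(0.712)² = 0.058299 kg m^2; centre at d = 0.43 + 0.356 = 0.786 m, so the parallel axis theorem gives I = 0.058299 + (1.38)(0.786)² = 0.91086 kg m^2.
Thin rod: I_cm = (1/12)ML² = (1/12)(2.98)(1.02)² = 0.25837 kg m^2; centre at d = 0.43 + 0.356 + 0.356 + 0.51 = 1.652 m, so the parallel axis theorem gives I = 0.25837 + (2.98)(1.652)² = 8.3911 kg m^2.
Spherical shell: I_cm = (2/3)MR² = (2/3)(3.59)(0.333)² = 0.26539 kg m^2; centre at d = 0.43 + 0.356 + 0.356 + 0.51 + 0.51 + 0.333 = 2.495 m, so the parallel axis theorem gives I = 0.26539 + (3.59)(2.495)² = 22.613 kg m^2.
Total I = 0.2792 + 0.91086 + 8.3911 + 22.613 = 32.194 kg m^2.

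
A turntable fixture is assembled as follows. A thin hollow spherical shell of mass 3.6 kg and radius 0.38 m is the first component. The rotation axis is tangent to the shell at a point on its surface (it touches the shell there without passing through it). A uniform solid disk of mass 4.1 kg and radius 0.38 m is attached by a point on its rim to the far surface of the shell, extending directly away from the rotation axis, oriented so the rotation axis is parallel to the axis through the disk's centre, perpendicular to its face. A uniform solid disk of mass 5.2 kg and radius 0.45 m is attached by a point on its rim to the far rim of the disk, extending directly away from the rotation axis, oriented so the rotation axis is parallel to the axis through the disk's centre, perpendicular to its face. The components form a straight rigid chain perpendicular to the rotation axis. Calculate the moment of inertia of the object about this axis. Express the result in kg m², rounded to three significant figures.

Spherical shell: I_cm = (2/3)MR² = (2/3)(3.6)(0.38)² = 0.34656 kg m²; centre at d = 0.38 m, so I = I_cm + Md² gives I = 0.34656 + (3.6)(0.38)² = 0.8664 kg m².
Solid disk: I_cm = (1/2)MR² = (1/2)(4.1)(0.38)² = 0.29602 kg m²; centre at d = 0.38 + 0.38 + 0.38 = 1.14 m, so I = I_cm + Md² gives I = 0.29602 + (4.1)(1.14)² = 5.6244 kg m².
Solid disk: I_cm = (1/2)MR² = (1/2)(5.2)(0.45)² = 0.5265 kg m²; centre at d = 0.38 + 0.38 + 0.38 + 0.38 + 0.45 = 1.97 m, so I = I_cm + Md² gives I = 0.5265 + (5.2)(1.97)² = 20.707 kg m².
Total I = 0.8664 + 5.6244 + 20.707 = 27.198 kg m².

27.2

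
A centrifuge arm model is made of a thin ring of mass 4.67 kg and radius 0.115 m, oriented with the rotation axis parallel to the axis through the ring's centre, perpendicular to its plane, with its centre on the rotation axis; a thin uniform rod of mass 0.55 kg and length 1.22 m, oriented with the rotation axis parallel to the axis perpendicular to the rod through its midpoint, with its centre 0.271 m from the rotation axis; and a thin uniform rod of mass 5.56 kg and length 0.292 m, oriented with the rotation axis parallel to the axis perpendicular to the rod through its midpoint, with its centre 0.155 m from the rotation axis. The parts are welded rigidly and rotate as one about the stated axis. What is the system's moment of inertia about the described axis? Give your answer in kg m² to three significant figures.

0.343

Thin ring: I_cm = MR² = (4.67)(0.115)² = 0.061761 kg m²; axis through the centre, so I = 0.061761 kg m².
Thin rod: I_cm = (1/12)ML² = (1/12)(0.55)(1.22)² = 0.068218 kg m²; centre at d = 0.271 m, so the parallel axis theorem gives I = 0.068218 + (0.55)(0.271)² = 0.10861 kg m².
Thin rod: I_cm = (1/12)ML² = (1/12)(5.56)(0.292)² = 0.039506 kg m²; centre at d = 0.155 m, so the parallel axis theorem gives I = 0.039506 + (5.56)(0.155)² = 0.17308 kg m².
Total I = 0.061761 + 0.10861 + 0.17308 = 0.34346 kg m².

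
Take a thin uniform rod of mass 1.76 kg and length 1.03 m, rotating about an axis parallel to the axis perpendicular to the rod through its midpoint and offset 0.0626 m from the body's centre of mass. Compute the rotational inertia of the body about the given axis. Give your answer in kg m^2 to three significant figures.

I_cm = (1/12)ML² = (1/12)(1.76)(1.03)² = 0.1556 kg m^2; centre at d = 0.0626 m, so the parallel axis theorem gives I = 0.1556 + (1.76)(0.0626)² = 0.1625 kg m^2.

0.162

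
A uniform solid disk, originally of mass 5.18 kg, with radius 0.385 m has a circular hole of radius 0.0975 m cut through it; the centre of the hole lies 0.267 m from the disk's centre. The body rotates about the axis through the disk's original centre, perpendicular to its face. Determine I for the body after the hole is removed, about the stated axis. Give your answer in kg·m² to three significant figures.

0.359

Unpierced body about its centre: I₀ = (1/2)MR² = (1/2)(5.18)(0.385)² = 0.3839 kg·m².
The removed disk has mass m = M·(r/R)² = (5.18)(0.0975/0.385)² = 0.33221 kg (same uniform areal density).
Its moment of inertia about the rotation axis (parallel-axis theorem): I_hole = (1/2)mr² + md² = (1/2)(0.33221)(0.0975)² + (0.33221)(0.267)² = 0.025262 kg·m².
Treating the hole as negative mass, I = I₀ − I_hole = 0.3839 − 0.025262 = 0.35864 kg·m².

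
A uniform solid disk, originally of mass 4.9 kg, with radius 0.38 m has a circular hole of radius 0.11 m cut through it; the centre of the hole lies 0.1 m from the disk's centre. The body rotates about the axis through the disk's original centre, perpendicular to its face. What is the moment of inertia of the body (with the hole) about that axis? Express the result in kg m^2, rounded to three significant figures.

0.347

Unpierced body about its centre: I₀ = (1/2)MR² = (1/2)(4.9)(0.38)² = 0.35378 kg m^2.
The removed disk has mass m = M·(r/R)² = (4.9)(0.11/0.38)² = 0.4106 kg (same uniform areal density).
Its moment of inertia about the rotation axis (parallel-axis theorem): I_hole = (1/2)mr² + md² = (1/2)(0.4106)(0.11)² + (0.4106)(0.1)² = 0.0065901 kg m^2.
Treating the hole as negative mass, I = I₀ − I_hole = 0.35378 − 0.0065901 = 0.34719 kg m^2.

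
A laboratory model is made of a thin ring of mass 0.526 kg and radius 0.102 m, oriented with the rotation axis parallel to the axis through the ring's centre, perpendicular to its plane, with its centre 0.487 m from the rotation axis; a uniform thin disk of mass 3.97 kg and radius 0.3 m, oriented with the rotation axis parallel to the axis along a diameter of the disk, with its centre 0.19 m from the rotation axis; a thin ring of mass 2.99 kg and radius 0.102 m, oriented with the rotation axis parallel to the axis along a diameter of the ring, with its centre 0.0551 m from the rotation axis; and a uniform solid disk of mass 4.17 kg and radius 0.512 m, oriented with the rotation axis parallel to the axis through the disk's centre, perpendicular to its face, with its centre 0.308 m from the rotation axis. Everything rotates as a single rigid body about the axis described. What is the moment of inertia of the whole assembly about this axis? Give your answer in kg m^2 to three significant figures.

1.33

Thin ring: I_cm = MR² = (0.526)(0.102)² = 0.0054725 kg m^2; centre at d = 0.487 m, so I = I_cm + Md² gives I = 0.0054725 + (0.526)(0.487)² = 0.13022 kg m^2.
Thin disk: I_cm = (1/4)MR² = (1/4)(3.97)(0.3)² = 0.089325 kg m^2; centre at d = 0.19 m, so I = I_cm + Md² gives I = 0.089325 + (3.97)(0.19)² = 0.23264 kg m^2.
Thin ring: I_cm = (1/2)MR² = (1/2)(2.99)(0.102)² = 0.015554 kg m^2; centre at d = 0.0551 m, so I = I_cm + Md² gives I = 0.015554 + (2.99)(0.0551)² = 0.024632 kg m^2.
Solid disk: I_cm = (1/2)MR² = (1/2)(4.17)(0.512)² = 0.54657 kg m^2; centre at d = 0.308 m, so I = I_cm + Md² gives I = 0.54657 + (4.17)(0.308)² = 0.94215 kg m^2.
Total I = 0.13022 + 0.23264 + 0.024632 + 0.94215 = 1.3297 kg m^2.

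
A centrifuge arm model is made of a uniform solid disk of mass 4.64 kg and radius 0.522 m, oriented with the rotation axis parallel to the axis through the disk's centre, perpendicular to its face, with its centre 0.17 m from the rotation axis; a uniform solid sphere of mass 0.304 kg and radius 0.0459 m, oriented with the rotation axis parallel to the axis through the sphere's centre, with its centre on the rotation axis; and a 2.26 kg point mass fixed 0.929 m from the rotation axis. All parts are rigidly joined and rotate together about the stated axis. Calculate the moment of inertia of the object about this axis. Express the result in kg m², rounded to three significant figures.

Solid disk: I_cm = (1/2)MR² = (1/2)(4.64)(0.522)² = 0.63216 kg m²; centre at d = 0.17 m, so the parallel axis theorem gives I = 0.63216 + (4.64)(0.17)² = 0.76626 kg m².
Solid sphere: I_cm = (2/5)MR² = (2/5)(0.304)(0.0459)² = 0.00025619 kg m²; axis through the centre, so I = 0.00025619 kg m².
Point mass: I_cm = 0; centre at d = 0.929 m, so the parallel axis theorem gives I = 0 + (2.26)(0.929)² = 1.9505 kg m².
Total I = 0.76626 + 0.00025619 + 1.9505 = 2.717 kg m².

2.72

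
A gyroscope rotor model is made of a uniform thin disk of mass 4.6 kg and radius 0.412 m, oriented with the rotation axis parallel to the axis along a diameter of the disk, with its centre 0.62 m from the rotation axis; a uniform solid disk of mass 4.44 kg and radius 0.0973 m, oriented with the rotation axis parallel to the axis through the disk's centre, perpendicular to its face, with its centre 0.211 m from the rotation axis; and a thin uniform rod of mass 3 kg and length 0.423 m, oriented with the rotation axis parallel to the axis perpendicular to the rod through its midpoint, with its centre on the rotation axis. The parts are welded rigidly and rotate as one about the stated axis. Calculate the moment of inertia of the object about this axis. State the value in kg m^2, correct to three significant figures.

2.23

Thin disk: I_cm = (1/4)MR² = (1/4)(4.6)(0.412)² = 0.19521 kg m^2; centre at d = 0.62 m, so the parallel axis theorem gives I = 0.19521 + (4.6)(0.62)² = 1.9634 kg m^2.
Solid disk: I_cm = (1/2)MR² = (1/2)(4.44)(0.0973)² = 0.021017 kg m^2; centre at d = 0.211 m, so the parallel axis theorem gives I = 0.021017 + (4.44)(0.211)² = 0.21869 kg m^2.
Thin rod: I_cm = (1/12)ML² = (1/12)(3)(0.423)² = 0.044732 kg m^2; axis through the centre, so I = 0.044732 kg m^2.
Total I = 1.9634 + 0.21869 + 0.044732 = 2.2269 kg m^2.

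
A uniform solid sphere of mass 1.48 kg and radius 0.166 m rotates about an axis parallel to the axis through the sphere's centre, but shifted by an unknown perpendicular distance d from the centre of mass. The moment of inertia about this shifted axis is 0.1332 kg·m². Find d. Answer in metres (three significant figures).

0.281

About the centre-of-mass axis, I_cm = (2/5)MR² = (2/5)(1.48)(0.166)² = 0.016313 kg·m².
Parallel axis theorem: I = I_cm + Md², so Md² = 0.1332 − 0.016313 = 0.11689 kg·m².
d = √(0.11689 / 1.48) = 0.28103 m.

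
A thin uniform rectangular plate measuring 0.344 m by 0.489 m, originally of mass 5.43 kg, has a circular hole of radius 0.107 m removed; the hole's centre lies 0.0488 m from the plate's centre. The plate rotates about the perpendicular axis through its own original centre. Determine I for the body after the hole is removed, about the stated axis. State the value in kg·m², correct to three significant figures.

Unpierced body about its centre: I₀ = (1/12)M(a²+b²) = (1/12)(5.43)[(0.344)² + (0.489)²] = 0.16175 kg·m².
The removed disk has mass m = M·πr²/(ab) = (5.43)·π(0.107)²/(0.344·0.489) = 1.161 kg (same uniform areal density).
Its moment of inertia about the rotation axis (parallel-axis theorem): I_hole = (1/2)mr² + md² = (1/2)(1.161)(0.107)² + (1.161)(0.0488)² = 0.0094114 kg·m².
Treating the hole as negative mass, I = I₀ − I_hole = 0.16175 − 0.0094114 = 0.15234 kg·m².

0.152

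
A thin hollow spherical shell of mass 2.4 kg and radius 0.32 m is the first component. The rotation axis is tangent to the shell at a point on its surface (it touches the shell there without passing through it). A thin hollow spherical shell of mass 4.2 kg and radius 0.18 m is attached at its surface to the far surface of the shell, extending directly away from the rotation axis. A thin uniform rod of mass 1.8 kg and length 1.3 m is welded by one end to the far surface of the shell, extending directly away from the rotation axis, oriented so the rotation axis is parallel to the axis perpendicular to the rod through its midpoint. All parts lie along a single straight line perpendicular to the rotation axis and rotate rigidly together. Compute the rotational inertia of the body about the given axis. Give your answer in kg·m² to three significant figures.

Spherical shell: I_cm = (2/3)MR² = (2/3)(2.4)(0.32)² = 0.16384 kg·m²; centre at d = 0.32 m, so I = I_cm + Md² gives I = 0.16384 + (2.4)(0.32)² = 0.4096 kg·m².
Spherical shell: I_cm = (2/3)MR² = (2/3)(4.2)(0.18)² = 0.09072 kg·m²; centre at d = 0.32 + 0.32 + 0.18 = 0.82 m, so I = I_cm + Md² gives I = 0.09072 + (4.2)(0.82)² = 2.9148 kg·m².
Thin rod: I_cm = (1/12)ML² = (1/12)(1.8)(1.3)² = 0.2535 kg·m²; centre at d = 0.32 + 0.32 + 0.18 + 0.18 + 0.65 = 1.65 m, so I = I_cm + Md² gives I = 0.2535 + (1.8)(1.65)² = 5.154 kg·m².
Total I = 0.4096 + 2.9148 + 5.154 = 8.4784 kg·m².

8.48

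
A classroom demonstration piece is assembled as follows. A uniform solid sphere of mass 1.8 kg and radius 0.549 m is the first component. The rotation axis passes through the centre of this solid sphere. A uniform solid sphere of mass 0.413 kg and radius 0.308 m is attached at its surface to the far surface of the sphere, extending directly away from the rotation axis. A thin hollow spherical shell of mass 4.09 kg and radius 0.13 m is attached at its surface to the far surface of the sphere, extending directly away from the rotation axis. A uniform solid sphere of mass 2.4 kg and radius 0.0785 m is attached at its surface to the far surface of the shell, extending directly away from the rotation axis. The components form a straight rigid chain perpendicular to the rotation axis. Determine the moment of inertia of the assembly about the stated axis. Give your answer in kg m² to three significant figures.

12.9

Solid sphere: I_cm = (2/5)MR² = (2/5)(1.8)(0.549)² = 0.21701 kg m²; axis through the centre, so I = 0.21701 kg m².
Solid sphere: I_cm = (2/5)MR² = (2/5)(0.413)(0.308)² = 0.015672 kg m²; centre at d = 0.549 + 0.308 = 0.857 m, so I = I_cm + Md² gives I = 0.015672 + (0.413)(0.857)² = 0.319 kg m².
Spherical shell: I_cm = (2/3)MR² = (2/3)(4.09)(0.13)² = 0.046081 kg m²; centre at d = 0.549 + 0.308 + 0.308 + 0.13 = 1.295 m, so I = I_cm + Md² gives I = 0.046081 + (4.09)(1.295)² = 6.9051 kg m².
Solid sphere: I_cm = (2/5)MR² = (2/5)(2.4)(0.0785)² = 0.0059158 kg m²; centre at d = 0.549 + 0.308 + 0.308 + 0.13 + 0.13 + 0.0785 = 1.5035 m, so I = I_cm + Md² gives I = 0.0059158 + (2.4)(1.5035)² = 5.4311 kg m².
Total I = 0.21701 + 0.319 + 6.9051 + 5.4311 = 12.872 kg m².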